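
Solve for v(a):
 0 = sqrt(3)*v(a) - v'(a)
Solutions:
 v(a) = C1*exp(sqrt(3)*a)


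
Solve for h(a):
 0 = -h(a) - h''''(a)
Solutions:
 h(a) = (C1*sin(sqrt(2)*a/2) + C2*cos(sqrt(2)*a/2))*exp(-sqrt(2)*a/2) + (C3*sin(sqrt(2)*a/2) + C4*cos(sqrt(2)*a/2))*exp(sqrt(2)*a/2)


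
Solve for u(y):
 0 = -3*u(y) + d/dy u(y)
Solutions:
 u(y) = C1*exp(3*y)


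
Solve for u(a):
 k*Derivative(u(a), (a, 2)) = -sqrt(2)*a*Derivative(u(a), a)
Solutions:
 u(a) = C1 + C2*sqrt(k)*erf(2^(3/4)*a*sqrt(1/k)/2)


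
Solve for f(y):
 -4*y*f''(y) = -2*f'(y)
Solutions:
 f(y) = C1 + C2*y^(3/2)


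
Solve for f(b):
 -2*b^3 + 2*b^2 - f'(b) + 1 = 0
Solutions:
 f(b) = C1 - b^4/2 + 2*b^3/3 + b


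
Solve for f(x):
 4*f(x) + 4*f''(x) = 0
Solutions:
 f(x) = C1*sin(x) + C2*cos(x)


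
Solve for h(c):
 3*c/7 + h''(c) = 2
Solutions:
 h(c) = C1 + C2*c - c^3/14 + c^2


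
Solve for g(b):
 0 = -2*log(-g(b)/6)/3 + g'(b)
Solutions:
 -3*Integral(1/(log(-_y) - log(6)), (_y, g(b)))/2 = C1 - b


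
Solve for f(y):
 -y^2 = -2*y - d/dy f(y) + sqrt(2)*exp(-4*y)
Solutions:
 f(y) = C1 + y^3/3 - y^2 - sqrt(2)*exp(-4*y)/4


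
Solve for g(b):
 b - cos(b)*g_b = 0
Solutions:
 g(b) = C1 + Integral(b/cos(b), b)


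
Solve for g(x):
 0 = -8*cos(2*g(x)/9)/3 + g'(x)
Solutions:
 -8*x/3 - 9*log(sin(2*g(x)/9) - 1)/4 + 9*log(sin(2*g(x)/9) + 1)/4 = C1


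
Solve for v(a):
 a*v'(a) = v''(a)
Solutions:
 v(a) = C1 + C2*erfi(sqrt(2)*a/2)


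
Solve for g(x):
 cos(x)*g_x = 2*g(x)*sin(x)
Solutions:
 g(x) = C1/cos(x)^2


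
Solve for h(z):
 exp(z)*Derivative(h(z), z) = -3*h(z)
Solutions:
 h(z) = C1*exp(3*exp(-z))


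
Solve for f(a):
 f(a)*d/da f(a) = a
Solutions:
 f(a) = -sqrt(C1 + a^2)
 f(a) = sqrt(C1 + a^2)


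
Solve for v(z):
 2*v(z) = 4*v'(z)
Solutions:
 v(z) = C1*exp(z/2)


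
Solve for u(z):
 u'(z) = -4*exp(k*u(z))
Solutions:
 u(z) = Piecewise((log(1/(C1*k + 4*k*z))/k, Ne(k, 0)), (nan, True))
 u(z) = Piecewise((C1 - 4*z, Eq(k, 0)), (nan, True))


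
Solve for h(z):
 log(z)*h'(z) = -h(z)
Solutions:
 h(z) = C1*exp(-li(z))


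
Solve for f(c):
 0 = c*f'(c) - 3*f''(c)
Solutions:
 f(c) = C1 + C2*erfi(sqrt(6)*c/6)


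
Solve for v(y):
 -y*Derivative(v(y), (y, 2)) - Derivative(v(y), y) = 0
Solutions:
 v(y) = C1 + C2*log(y)


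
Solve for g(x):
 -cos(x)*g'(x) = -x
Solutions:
 g(x) = C1 + Integral(x/cos(x), x)


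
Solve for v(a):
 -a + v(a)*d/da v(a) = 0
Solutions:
 v(a) = -sqrt(C1 + a^2)
 v(a) = sqrt(C1 + a^2)


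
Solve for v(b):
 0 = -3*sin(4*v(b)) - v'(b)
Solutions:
 v(b) = -acos((-C1 - exp(24*b))/(C1 - exp(24*b)))/4 + pi/2
 v(b) = acos((-C1 - exp(24*b))/(C1 - exp(24*b)))/4


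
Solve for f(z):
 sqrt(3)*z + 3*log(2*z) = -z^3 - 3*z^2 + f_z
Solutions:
 f(z) = C1 + z^4/4 + z^3 + sqrt(3)*z^2/2 + 3*z*log(z) - 3*z + z*log(8)


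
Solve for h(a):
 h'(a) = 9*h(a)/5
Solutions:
 h(a) = C1*exp(9*a/5)


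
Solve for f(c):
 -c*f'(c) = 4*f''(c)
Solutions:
 f(c) = C1 + C2*erf(sqrt(2)*c/4)


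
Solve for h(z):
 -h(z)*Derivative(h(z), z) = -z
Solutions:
 h(z) = -sqrt(C1 + z^2)
 h(z) = sqrt(C1 + z^2)


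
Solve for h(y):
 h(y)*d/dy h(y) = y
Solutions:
 h(y) = -sqrt(C1 + y^2)
 h(y) = sqrt(C1 + y^2)


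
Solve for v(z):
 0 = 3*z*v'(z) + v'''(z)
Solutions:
 v(z) = C1 + Integral(C2*airyai(-3^(1/3)*z) + C3*airybi(-3^(1/3)*z), z)


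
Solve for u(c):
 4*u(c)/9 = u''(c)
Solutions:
 u(c) = C1*exp(-2*c/3) + C2*exp(2*c/3)


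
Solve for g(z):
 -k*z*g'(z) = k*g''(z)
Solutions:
 g(z) = C1 + C2*erf(sqrt(2)*z/2)


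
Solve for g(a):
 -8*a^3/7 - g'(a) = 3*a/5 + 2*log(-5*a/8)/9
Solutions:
 g(a) = C1 - 2*a^4/7 - 3*a^2/10 - 2*a*log(-a)/9 + 2*a*(-log(5) + 1 + 3*log(2))/9


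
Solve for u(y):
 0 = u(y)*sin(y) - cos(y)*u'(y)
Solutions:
 u(y) = C1/cos(y)


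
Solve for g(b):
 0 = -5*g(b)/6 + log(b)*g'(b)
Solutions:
 g(b) = C1*exp(5*li(b)/6)


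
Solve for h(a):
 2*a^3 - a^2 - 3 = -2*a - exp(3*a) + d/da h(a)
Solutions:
 h(a) = C1 + a^4/2 - a^3/3 + a^2 - 3*a + exp(3*a)/3


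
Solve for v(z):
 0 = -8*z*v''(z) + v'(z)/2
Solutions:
 v(z) = C1 + C2*z^(17/16)


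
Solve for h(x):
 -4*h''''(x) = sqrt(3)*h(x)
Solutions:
 h(x) = (C1*sin(3^(1/8)*x/2) + C2*cos(3^(1/8)*x/2))*exp(-3^(1/8)*x/2) + (C3*sin(3^(1/8)*x/2) + C4*cos(3^(1/8)*x/2))*exp(3^(1/8)*x/2)


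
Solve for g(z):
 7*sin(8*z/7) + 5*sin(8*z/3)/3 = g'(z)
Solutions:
 g(z) = C1 - 49*cos(8*z/7)/8 - 5*cos(8*z/3)/8


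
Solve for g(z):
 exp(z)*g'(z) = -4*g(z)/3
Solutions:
 g(z) = C1*exp(4*exp(-z)/3)


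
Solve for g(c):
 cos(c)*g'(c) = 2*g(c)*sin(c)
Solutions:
 g(c) = C1/cos(c)^2


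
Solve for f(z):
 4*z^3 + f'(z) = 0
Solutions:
 f(z) = C1 - z^4


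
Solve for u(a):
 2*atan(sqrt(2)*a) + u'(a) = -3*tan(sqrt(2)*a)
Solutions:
 u(a) = C1 - 2*a*atan(sqrt(2)*a) + sqrt(2)*log(2*a^2 + 1)/2 + 3*sqrt(2)*log(cos(sqrt(2)*a))/2


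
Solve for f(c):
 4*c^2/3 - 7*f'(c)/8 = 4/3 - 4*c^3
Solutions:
 f(c) = C1 + 8*c^4/7 + 32*c^3/63 - 32*c/21


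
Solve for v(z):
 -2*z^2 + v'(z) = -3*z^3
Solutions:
 v(z) = C1 - 3*z^4/4 + 2*z^3/3


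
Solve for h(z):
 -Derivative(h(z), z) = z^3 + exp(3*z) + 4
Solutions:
 h(z) = C1 - z^4/4 - 4*z - exp(3*z)/3


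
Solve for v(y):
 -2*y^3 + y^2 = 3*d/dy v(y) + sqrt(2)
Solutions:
 v(y) = C1 - y^4/6 + y^3/9 - sqrt(2)*y/3


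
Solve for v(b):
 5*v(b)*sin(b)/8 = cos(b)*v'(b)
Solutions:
 v(b) = C1/cos(b)^(5/8)


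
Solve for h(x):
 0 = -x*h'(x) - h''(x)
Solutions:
 h(x) = C1 + C2*erf(sqrt(2)*x/2)


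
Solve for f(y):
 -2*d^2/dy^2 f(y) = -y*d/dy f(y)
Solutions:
 f(y) = C1 + C2*erfi(y/2)


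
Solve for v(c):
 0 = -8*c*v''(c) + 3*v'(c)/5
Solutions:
 v(c) = C1 + C2*c^(43/40)


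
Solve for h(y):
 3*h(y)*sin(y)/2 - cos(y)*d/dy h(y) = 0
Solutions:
 h(y) = C1/cos(y)^(3/2)


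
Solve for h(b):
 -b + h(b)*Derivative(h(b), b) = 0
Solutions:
 h(b) = -sqrt(C1 + b^2)
 h(b) = sqrt(C1 + b^2)


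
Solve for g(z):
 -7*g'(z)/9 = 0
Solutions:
 g(z) = C1


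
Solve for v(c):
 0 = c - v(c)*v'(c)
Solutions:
 v(c) = -sqrt(C1 + c^2)
 v(c) = sqrt(C1 + c^2)


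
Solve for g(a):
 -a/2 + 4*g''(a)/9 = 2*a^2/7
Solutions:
 g(a) = C1 + C2*a + 3*a^4/56 + 3*a^3/16


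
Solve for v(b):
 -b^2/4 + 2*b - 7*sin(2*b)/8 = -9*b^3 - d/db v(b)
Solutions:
 v(b) = C1 - 9*b^4/4 + b^3/12 - b^2 - 7*cos(2*b)/16


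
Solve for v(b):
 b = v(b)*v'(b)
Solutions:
 v(b) = -sqrt(C1 + b^2)
 v(b) = sqrt(C1 + b^2)


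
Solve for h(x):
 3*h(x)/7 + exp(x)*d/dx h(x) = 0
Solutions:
 h(x) = C1*exp(3*exp(-x)/7)


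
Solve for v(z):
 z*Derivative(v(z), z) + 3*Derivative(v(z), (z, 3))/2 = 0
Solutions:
 v(z) = C1 + Integral(C2*airyai(-2^(1/3)*3^(2/3)*z/3) + C3*airybi(-2^(1/3)*3^(2/3)*z/3), z)


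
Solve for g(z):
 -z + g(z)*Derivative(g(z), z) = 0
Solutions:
 g(z) = -sqrt(C1 + z^2)
 g(z) = sqrt(C1 + z^2)


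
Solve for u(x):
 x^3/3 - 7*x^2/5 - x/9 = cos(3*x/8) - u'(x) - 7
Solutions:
 u(x) = C1 - x^4/12 + 7*x^3/15 + x^2/18 - 7*x + 8*sin(3*x/8)/3


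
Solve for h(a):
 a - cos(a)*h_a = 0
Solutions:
 h(a) = C1 + Integral(a/cos(a), a)


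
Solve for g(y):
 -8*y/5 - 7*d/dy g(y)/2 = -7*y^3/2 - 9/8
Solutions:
 g(y) = C1 + y^4/4 - 8*y^2/35 + 9*y/28


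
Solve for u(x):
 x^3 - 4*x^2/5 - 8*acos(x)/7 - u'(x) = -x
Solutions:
 u(x) = C1 + x^4/4 - 4*x^3/15 + x^2/2 - 8*x*acos(x)/7 + 8*sqrt(1 - x^2)/7


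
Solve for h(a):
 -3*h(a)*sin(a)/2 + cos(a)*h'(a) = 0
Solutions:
 h(a) = C1/cos(a)^(3/2)


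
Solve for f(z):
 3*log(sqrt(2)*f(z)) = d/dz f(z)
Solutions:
 -2*Integral(1/(2*log(_y) + log(2)), (_y, f(z)))/3 = C1 - z


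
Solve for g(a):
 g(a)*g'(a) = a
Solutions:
 g(a) = -sqrt(C1 + a^2)
 g(a) = sqrt(C1 + a^2)


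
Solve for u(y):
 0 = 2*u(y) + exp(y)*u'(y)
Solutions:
 u(y) = C1*exp(2*exp(-y))


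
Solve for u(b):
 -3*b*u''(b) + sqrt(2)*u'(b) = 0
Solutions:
 u(b) = C1 + C2*b^(sqrt(2)/3 + 1)


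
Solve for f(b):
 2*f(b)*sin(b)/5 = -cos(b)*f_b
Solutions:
 f(b) = C1*cos(b)^(2/5)


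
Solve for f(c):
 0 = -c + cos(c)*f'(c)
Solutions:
 f(c) = C1 + Integral(c/cos(c), c)


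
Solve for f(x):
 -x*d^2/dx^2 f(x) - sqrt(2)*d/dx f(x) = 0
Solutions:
 f(x) = C1 + C2*x^(1 - sqrt(2))


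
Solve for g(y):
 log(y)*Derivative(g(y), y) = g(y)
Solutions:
 g(y) = C1*exp(li(y))


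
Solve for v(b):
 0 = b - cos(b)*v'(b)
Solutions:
 v(b) = C1 + Integral(b/cos(b), b)


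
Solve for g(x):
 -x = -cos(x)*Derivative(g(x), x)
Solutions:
 g(x) = C1 + Integral(x/cos(x), x)


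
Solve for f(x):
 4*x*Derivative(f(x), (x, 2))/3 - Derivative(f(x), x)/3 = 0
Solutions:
 f(x) = C1 + C2*x^(5/4)


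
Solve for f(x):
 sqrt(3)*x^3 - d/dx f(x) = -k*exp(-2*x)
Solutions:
 f(x) = C1 - k*exp(-2*x)/2 + sqrt(3)*x^4/4


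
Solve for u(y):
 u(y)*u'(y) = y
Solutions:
 u(y) = -sqrt(C1 + y^2)
 u(y) = sqrt(C1 + y^2)


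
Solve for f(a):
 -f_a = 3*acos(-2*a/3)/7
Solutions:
 f(a) = C1 - 3*a*acos(-2*a/3)/7 - 3*sqrt(9 - 4*a^2)/14


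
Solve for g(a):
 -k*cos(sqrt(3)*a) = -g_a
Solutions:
 g(a) = C1 + sqrt(3)*k*sin(sqrt(3)*a)/3


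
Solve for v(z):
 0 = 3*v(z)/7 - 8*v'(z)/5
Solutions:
 v(z) = C1*exp(15*z/56)


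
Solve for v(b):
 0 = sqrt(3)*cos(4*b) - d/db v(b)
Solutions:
 v(b) = C1 + sqrt(3)*sin(4*b)/4


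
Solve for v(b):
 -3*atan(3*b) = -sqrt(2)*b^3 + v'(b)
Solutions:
 v(b) = C1 + sqrt(2)*b^4/4 - 3*b*atan(3*b) + log(9*b^2 + 1)/2


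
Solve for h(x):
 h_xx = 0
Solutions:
 h(x) = C1 + C2*x


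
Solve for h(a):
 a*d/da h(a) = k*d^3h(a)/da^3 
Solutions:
 h(a) = C1 + Integral(C2*airyai(a*(1/k)^(1/3)) + C3*airybi(a*(1/k)^(1/3)), a)


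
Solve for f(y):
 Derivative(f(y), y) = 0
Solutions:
 f(y) = C1


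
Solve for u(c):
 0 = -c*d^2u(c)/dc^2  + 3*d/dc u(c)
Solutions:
 u(c) = C1 + C2*c^4


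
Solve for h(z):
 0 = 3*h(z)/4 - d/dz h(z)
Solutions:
 h(z) = C1*exp(3*z/4)


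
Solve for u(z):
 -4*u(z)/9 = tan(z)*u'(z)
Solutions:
 u(z) = C1/sin(z)^(4/9)


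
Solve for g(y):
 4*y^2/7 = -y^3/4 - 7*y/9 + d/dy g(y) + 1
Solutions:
 g(y) = C1 + y^4/16 + 4*y^3/21 + 7*y^2/18 - y


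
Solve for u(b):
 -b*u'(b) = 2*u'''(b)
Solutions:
 u(b) = C1 + Integral(C2*airyai(-2^(2/3)*b/2) + C3*airybi(-2^(2/3)*b/2), b)


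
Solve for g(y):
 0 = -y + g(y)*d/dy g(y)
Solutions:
 g(y) = -sqrt(C1 + y^2)
 g(y) = sqrt(C1 + y^2)


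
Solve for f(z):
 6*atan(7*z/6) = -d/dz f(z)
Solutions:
 f(z) = C1 - 6*z*atan(7*z/6) + 18*log(49*z^2 + 36)/7


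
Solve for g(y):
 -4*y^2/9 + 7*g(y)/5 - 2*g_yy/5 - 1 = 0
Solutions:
 g(y) = C1*exp(-sqrt(14)*y/2) + C2*exp(sqrt(14)*y/2) + 20*y^2/63 + 395/441


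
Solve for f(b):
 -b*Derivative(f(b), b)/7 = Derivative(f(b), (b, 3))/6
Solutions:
 f(b) = C1 + Integral(C2*airyai(-6^(1/3)*7^(2/3)*b/7) + C3*airybi(-6^(1/3)*7^(2/3)*b/7), b)


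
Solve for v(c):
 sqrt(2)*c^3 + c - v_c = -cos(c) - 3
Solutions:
 v(c) = C1 + sqrt(2)*c^4/4 + c^2/2 + 3*c + sin(c)


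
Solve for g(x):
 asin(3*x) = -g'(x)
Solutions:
 g(x) = C1 - x*asin(3*x) - sqrt(1 - 9*x^2)/3


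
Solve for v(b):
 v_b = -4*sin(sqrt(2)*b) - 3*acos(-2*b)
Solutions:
 v(b) = C1 - 3*b*acos(-2*b) - 3*sqrt(1 - 4*b^2)/2 + 2*sqrt(2)*cos(sqrt(2)*b)


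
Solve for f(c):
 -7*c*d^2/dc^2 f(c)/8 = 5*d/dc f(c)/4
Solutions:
 f(c) = C1 + C2/c^(3/7)


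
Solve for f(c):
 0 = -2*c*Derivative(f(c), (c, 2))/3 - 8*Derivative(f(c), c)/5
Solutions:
 f(c) = C1 + C2/c^(7/5)


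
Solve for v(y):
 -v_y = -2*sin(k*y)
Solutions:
 v(y) = C1 - 2*cos(k*y)/k


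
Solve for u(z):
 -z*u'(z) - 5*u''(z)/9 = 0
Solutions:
 u(z) = C1 + C2*erf(3*sqrt(10)*z/10)


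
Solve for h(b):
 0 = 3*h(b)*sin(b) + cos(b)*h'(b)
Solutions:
 h(b) = C1*cos(b)^3


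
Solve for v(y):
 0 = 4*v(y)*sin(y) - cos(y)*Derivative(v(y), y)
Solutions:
 v(y) = C1/cos(y)^4


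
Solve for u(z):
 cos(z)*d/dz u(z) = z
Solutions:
 u(z) = C1 + Integral(z/cos(z), z)


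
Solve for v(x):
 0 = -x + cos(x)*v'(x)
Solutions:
 v(x) = C1 + Integral(x/cos(x), x)


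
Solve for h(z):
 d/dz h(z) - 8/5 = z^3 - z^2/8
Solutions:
 h(z) = C1 + z^4/4 - z^3/24 + 8*z/5


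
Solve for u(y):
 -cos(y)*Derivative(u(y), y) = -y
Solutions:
 u(y) = C1 + Integral(y/cos(y), y)


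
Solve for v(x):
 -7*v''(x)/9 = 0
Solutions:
 v(x) = C1 + C2*x


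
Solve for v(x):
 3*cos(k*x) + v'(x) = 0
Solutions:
 v(x) = C1 - 3*sin(k*x)/k


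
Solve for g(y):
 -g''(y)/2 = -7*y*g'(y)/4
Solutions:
 g(y) = C1 + C2*erfi(sqrt(7)*y/2)


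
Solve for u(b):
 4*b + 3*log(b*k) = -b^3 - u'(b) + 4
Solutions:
 u(b) = C1 - b^4/4 - 2*b^2 - 3*b*log(b*k) + 7*b


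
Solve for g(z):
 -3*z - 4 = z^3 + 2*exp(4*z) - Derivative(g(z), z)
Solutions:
 g(z) = C1 + z^4/4 + 3*z^2/2 + 4*z + exp(4*z)/2


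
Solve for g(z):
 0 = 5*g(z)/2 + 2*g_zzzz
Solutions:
 g(z) = (C1*sin(5^(1/4)*z/2) + C2*cos(5^(1/4)*z/2))*exp(-5^(1/4)*z/2) + (C3*sin(5^(1/4)*z/2) + C4*cos(5^(1/4)*z/2))*exp(5^(1/4)*z/2)


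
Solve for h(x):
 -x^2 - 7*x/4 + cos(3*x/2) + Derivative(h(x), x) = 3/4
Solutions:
 h(x) = C1 + x^3/3 + 7*x^2/8 + 3*x/4 - 2*sin(3*x/2)/3


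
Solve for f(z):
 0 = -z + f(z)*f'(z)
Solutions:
 f(z) = -sqrt(C1 + z^2)
 f(z) = sqrt(C1 + z^2)


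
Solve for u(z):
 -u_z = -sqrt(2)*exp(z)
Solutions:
 u(z) = C1 + sqrt(2)*exp(z)


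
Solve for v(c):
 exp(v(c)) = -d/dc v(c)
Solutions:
 v(c) = log(1/(C1 + c))


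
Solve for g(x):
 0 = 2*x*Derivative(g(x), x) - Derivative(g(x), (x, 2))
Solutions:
 g(x) = C1 + C2*erfi(x)


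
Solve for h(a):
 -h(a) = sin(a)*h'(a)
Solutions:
 h(a) = C1*sqrt(cos(a) + 1)/sqrt(cos(a) - 1)


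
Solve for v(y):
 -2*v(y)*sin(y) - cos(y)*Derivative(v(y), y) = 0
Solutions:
 v(y) = C1*cos(y)^2


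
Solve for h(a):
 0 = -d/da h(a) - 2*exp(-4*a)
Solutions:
 h(a) = C1 + exp(-4*a)/2


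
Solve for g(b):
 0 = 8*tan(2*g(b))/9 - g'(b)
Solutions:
 g(b) = -asin(C1*exp(16*b/9))/2 + pi/2
 g(b) = asin(C1*exp(16*b/9))/2


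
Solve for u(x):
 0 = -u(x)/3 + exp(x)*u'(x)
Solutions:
 u(x) = C1*exp(-exp(-x)/3)


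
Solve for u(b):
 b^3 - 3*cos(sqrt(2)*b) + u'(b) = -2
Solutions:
 u(b) = C1 - b^4/4 - 2*b + 3*sqrt(2)*sin(sqrt(2)*b)/2


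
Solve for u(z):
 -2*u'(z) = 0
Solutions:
 u(z) = C1


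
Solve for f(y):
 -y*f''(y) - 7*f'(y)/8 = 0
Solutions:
 f(y) = C1 + C2*y^(1/8)


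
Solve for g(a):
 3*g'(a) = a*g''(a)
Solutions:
 g(a) = C1 + C2*a^4


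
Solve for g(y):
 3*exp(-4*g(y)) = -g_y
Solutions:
 g(y) = log(-I*(C1 - 12*y)^(1/4))
 g(y) = log(I*(C1 - 12*y)^(1/4))
 g(y) = log(-(C1 - 12*y)^(1/4))
 g(y) = log(C1 - 12*y)/4


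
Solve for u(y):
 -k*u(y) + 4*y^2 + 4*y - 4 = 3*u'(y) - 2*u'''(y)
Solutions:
 u(y) = C1*exp(-2^(1/3)*y*((-k + sqrt(k^2 - 2))^(1/3) + 2^(1/3)/(-k + sqrt(k^2 - 2))^(1/3))/2) + C2*exp(2^(1/3)*y*((-k + sqrt(k^2 - 2))^(1/3)/4 - sqrt(3)*I*(-k + sqrt(k^2 - 2))^(1/3)/4 - 2^(1/3)/((-1 + sqrt(3)*I)*(-k + sqrt(k^2 - 2))^(1/3)))) + C3*exp(2^(1/3)*y*((-k + sqrt(k^2 - 2))^(1/3)/4 + sqrt(3)*I*(-k + sqrt(k^2 - 2))^(1/3)/4 + 2^(1/3)/((1 + sqrt(3)*I)*(-k + sqrt(k^2 - 2))^(1/3)))) + 4*y^2/k + 4*y/k - 4/k - 24*y/k^2 - 12/k^2 + 72/k^3


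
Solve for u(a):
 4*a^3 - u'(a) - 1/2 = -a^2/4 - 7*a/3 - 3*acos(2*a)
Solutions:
 u(a) = C1 + a^4 + a^3/12 + 7*a^2/6 + 3*a*acos(2*a) - a/2 - 3*sqrt(1 - 4*a^2)/2


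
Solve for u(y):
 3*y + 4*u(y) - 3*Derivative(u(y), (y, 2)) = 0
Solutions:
 u(y) = C1*exp(-2*sqrt(3)*y/3) + C2*exp(2*sqrt(3)*y/3) - 3*y/4


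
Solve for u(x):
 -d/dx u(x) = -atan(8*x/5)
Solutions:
 u(x) = C1 + x*atan(8*x/5) - 5*log(64*x^2 + 25)/16


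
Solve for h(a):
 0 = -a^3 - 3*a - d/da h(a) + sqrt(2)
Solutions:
 h(a) = C1 - a^4/4 - 3*a^2/2 + sqrt(2)*a


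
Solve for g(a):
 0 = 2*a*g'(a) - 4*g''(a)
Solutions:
 g(a) = C1 + C2*erfi(a/2)


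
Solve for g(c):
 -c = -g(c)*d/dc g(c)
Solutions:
 g(c) = -sqrt(C1 + c^2)
 g(c) = sqrt(C1 + c^2)


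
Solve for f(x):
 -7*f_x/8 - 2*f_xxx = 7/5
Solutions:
 f(x) = C1 + C2*sin(sqrt(7)*x/4) + C3*cos(sqrt(7)*x/4) - 8*x/5


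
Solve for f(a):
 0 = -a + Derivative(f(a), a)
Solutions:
 f(a) = C1 + a^2/2


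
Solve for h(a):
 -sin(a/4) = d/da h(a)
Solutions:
 h(a) = C1 + 4*cos(a/4)


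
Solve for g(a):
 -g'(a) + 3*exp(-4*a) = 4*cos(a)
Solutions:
 g(a) = C1 - 4*sin(a) - 3*exp(-4*a)/4


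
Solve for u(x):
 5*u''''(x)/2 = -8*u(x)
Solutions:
 u(x) = (C1*sin(sqrt(2)*5^(3/4)*x/5) + C2*cos(sqrt(2)*5^(3/4)*x/5))*exp(-sqrt(2)*5^(3/4)*x/5) + (C3*sin(sqrt(2)*5^(3/4)*x/5) + C4*cos(sqrt(2)*5^(3/4)*x/5))*exp(sqrt(2)*5^(3/4)*x/5)


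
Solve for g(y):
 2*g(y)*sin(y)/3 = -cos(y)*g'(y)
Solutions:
 g(y) = C1*cos(y)^(2/3)


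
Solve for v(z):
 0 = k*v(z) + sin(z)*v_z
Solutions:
 v(z) = C1*exp(k*(-log(cos(z) - 1) + log(cos(z) + 1))/2)


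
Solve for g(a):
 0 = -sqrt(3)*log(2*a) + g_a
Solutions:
 g(a) = C1 + sqrt(3)*a*log(a) - sqrt(3)*a + sqrt(3)*a*log(2)


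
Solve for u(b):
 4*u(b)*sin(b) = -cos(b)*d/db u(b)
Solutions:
 u(b) = C1*cos(b)^4


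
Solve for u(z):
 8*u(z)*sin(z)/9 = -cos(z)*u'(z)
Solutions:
 u(z) = C1*cos(z)^(8/9)


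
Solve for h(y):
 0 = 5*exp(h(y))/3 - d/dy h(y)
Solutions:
 h(y) = log(-1/(C1 + 5*y)) + log(3)


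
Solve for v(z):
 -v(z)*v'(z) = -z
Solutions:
 v(z) = -sqrt(C1 + z^2)
 v(z) = sqrt(C1 + z^2)


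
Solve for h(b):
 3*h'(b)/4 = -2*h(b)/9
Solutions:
 h(b) = C1*exp(-8*b/27)


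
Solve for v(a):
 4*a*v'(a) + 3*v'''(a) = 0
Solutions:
 v(a) = C1 + Integral(C2*airyai(-6^(2/3)*a/3) + C3*airybi(-6^(2/3)*a/3), a)


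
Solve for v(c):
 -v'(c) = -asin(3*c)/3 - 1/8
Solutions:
 v(c) = C1 + c*asin(3*c)/3 + c/8 + sqrt(1 - 9*c^2)/9


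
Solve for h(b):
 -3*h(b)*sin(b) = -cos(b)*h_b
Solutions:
 h(b) = C1/cos(b)^3


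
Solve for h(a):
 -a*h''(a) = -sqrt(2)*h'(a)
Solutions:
 h(a) = C1 + C2*a^(1 + sqrt(2))


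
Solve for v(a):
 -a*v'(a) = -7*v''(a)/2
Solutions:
 v(a) = C1 + C2*erfi(sqrt(7)*a/7)


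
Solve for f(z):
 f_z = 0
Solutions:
 f(z) = C1


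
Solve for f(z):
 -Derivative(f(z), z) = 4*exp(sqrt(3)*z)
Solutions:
 f(z) = C1 - 4*sqrt(3)*exp(sqrt(3)*z)/3


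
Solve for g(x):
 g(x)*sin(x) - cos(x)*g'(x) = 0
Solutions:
 g(x) = C1/cos(x)


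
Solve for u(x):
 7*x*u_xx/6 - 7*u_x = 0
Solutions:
 u(x) = C1 + C2*x^7


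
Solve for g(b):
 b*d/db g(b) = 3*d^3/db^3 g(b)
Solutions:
 g(b) = C1 + Integral(C2*airyai(3^(2/3)*b/3) + C3*airybi(3^(2/3)*b/3), b)


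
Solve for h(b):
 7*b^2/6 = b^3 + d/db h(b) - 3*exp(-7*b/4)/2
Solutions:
 h(b) = C1 - b^4/4 + 7*b^3/18 - 6*exp(-7*b/4)/7


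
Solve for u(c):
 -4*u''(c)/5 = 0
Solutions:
 u(c) = C1 + C2*c


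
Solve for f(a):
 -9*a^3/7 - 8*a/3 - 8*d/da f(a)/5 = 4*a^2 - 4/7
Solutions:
 f(a) = C1 - 45*a^4/224 - 5*a^3/6 - 5*a^2/6 + 5*a/14


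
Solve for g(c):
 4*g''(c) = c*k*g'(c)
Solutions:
 g(c) = Piecewise((-sqrt(2)*sqrt(pi)*C1*erf(sqrt(2)*c*sqrt(-k)/4)/sqrt(-k) - C2, (k > 0) | (k < 0)), (-C1*c - C2, True))


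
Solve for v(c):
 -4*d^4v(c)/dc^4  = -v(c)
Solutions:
 v(c) = C1*exp(-sqrt(2)*c/2) + C2*exp(sqrt(2)*c/2) + C3*sin(sqrt(2)*c/2) + C4*cos(sqrt(2)*c/2)


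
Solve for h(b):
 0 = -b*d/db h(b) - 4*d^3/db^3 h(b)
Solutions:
 h(b) = C1 + Integral(C2*airyai(-2^(1/3)*b/2) + C3*airybi(-2^(1/3)*b/2), b)


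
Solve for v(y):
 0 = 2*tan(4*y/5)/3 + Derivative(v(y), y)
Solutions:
 v(y) = C1 + 5*log(cos(4*y/5))/6


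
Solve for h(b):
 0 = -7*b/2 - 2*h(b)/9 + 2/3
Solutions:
 h(b) = 3 - 63*b/4


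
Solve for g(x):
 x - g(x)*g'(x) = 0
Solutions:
 g(x) = -sqrt(C1 + x^2)
 g(x) = sqrt(C1 + x^2)


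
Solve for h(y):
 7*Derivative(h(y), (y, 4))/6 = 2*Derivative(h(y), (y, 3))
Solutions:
 h(y) = C1 + C2*y + C3*y^2 + C4*exp(12*y/7)


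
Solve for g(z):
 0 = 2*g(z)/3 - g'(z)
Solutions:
 g(z) = C1*exp(2*z/3)


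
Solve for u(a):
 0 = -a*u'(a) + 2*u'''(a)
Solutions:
 u(a) = C1 + Integral(C2*airyai(2^(2/3)*a/2) + C3*airybi(2^(2/3)*a/2), a)


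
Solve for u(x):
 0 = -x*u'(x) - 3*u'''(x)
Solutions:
 u(x) = C1 + Integral(C2*airyai(-3^(2/3)*x/3) + C3*airybi(-3^(2/3)*x/3), x)


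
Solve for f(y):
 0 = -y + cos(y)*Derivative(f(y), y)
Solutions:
 f(y) = C1 + Integral(y/cos(y), y)


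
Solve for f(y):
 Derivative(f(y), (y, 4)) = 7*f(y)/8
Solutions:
 f(y) = C1*exp(-14^(1/4)*y/2) + C2*exp(14^(1/4)*y/2) + C3*sin(14^(1/4)*y/2) + C4*cos(14^(1/4)*y/2)


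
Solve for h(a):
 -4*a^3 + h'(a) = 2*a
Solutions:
 h(a) = C1 + a^4 + a^2


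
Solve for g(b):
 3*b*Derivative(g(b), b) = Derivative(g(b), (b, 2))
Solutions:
 g(b) = C1 + C2*erfi(sqrt(6)*b/2)


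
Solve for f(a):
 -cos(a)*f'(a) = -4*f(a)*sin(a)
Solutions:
 f(a) = C1/cos(a)^4


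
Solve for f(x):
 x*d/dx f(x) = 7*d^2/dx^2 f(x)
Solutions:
 f(x) = C1 + C2*erfi(sqrt(14)*x/14)


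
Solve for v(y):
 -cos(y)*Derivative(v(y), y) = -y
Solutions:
 v(y) = C1 + Integral(y/cos(y), y)


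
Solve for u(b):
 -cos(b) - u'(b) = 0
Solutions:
 u(b) = C1 - sin(b)


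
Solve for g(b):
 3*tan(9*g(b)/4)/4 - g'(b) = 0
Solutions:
 g(b) = -4*asin(C1*exp(27*b/16))/9 + 4*pi/9
 g(b) = 4*asin(C1*exp(27*b/16))/9


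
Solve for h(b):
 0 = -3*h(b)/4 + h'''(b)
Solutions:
 h(b) = C3*exp(6^(1/3)*b/2) + (C1*sin(2^(1/3)*3^(5/6)*b/4) + C2*cos(2^(1/3)*3^(5/6)*b/4))*exp(-6^(1/3)*b/4)


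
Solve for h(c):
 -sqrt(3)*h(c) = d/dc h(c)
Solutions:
 h(c) = C1*exp(-sqrt(3)*c)


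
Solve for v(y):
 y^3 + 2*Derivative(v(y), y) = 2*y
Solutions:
 v(y) = C1 - y^4/8 + y^2/2


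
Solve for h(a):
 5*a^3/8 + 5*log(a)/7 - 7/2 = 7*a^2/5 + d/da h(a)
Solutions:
 h(a) = C1 + 5*a^4/32 - 7*a^3/15 + 5*a*log(a)/7 - 59*a/14


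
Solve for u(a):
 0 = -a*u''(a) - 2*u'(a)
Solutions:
 u(a) = C1 + C2/a


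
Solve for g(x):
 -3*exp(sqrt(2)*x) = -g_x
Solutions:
 g(x) = C1 + 3*sqrt(2)*exp(sqrt(2)*x)/2


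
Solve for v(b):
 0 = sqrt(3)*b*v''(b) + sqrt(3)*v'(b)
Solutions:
 v(b) = C1 + C2*log(b)


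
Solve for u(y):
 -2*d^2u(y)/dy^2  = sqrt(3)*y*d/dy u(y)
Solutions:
 u(y) = C1 + C2*erf(3^(1/4)*y/2)


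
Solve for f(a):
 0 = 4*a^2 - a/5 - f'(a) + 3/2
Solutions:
 f(a) = C1 + 4*a^3/3 - a^2/10 + 3*a/2


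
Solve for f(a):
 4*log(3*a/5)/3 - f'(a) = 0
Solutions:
 f(a) = C1 + 4*a*log(a)/3 - 4*a*log(5)/3 - 4*a/3 + 4*a*log(3)/3


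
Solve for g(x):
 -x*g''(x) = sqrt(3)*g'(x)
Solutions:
 g(x) = C1 + C2*x^(1 - sqrt(3))


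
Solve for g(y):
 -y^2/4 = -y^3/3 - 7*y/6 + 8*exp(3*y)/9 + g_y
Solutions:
 g(y) = C1 + y^4/12 - y^3/12 + 7*y^2/12 - 8*exp(3*y)/27


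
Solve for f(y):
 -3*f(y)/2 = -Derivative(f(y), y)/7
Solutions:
 f(y) = C1*exp(21*y/2)


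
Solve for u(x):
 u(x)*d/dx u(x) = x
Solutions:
 u(x) = -sqrt(C1 + x^2)
 u(x) = sqrt(C1 + x^2)


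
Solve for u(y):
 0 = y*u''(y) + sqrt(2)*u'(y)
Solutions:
 u(y) = C1 + C2*y^(1 - sqrt(2))


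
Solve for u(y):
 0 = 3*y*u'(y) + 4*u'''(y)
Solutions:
 u(y) = C1 + Integral(C2*airyai(-6^(1/3)*y/2) + C3*airybi(-6^(1/3)*y/2), y)


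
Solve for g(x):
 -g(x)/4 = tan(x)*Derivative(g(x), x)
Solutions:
 g(x) = C1/sin(x)^(1/4)


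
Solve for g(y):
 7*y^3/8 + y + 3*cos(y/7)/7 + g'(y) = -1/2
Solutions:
 g(y) = C1 - 7*y^4/32 - y^2/2 - y/2 - 3*sin(y/7)


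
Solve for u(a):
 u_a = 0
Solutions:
 u(a) = C1


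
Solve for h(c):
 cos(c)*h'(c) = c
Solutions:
 h(c) = C1 + Integral(c/cos(c), c)


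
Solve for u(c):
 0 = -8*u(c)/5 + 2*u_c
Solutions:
 u(c) = C1*exp(4*c/5)


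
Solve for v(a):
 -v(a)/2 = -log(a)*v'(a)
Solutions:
 v(a) = C1*exp(li(a)/2)


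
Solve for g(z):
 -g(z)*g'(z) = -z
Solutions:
 g(z) = -sqrt(C1 + z^2)
 g(z) = sqrt(C1 + z^2)


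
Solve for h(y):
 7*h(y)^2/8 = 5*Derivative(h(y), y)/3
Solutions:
 h(y) = -40/(C1 + 21*y)


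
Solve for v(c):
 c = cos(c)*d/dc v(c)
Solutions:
 v(c) = C1 + Integral(c/cos(c), c)


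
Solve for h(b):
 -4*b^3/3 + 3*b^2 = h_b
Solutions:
 h(b) = C1 - b^4/3 + b^3


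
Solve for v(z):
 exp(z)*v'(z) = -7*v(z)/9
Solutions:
 v(z) = C1*exp(7*exp(-z)/9)


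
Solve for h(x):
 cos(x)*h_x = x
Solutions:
 h(x) = C1 + Integral(x/cos(x), x)


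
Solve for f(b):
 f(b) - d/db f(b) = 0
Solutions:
 f(b) = C1*exp(b)


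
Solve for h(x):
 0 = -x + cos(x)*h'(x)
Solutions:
 h(x) = C1 + Integral(x/cos(x), x)


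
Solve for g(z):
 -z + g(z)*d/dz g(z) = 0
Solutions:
 g(z) = -sqrt(C1 + z^2)
 g(z) = sqrt(C1 + z^2)


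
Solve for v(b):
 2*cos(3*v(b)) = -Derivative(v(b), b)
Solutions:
 v(b) = -asin((C1 + exp(12*b))/(C1 - exp(12*b)))/3 + pi/3
 v(b) = asin((C1 + exp(12*b))/(C1 - exp(12*b)))/3


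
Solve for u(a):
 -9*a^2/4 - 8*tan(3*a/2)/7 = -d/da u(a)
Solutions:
 u(a) = C1 + 3*a^3/4 - 16*log(cos(3*a/2))/21


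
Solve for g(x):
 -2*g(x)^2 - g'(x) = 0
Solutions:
 g(x) = 1/(C1 + 2*x)


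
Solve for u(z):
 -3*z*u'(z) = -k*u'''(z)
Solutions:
 u(z) = C1 + Integral(C2*airyai(3^(1/3)*z*(1/k)^(1/3)) + C3*airybi(3^(1/3)*z*(1/k)^(1/3)), z)


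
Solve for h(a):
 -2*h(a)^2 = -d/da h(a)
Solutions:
 h(a) = -1/(C1 + 2*a)


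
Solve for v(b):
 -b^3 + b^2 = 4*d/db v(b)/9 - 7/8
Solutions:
 v(b) = C1 - 9*b^4/16 + 3*b^3/4 + 63*b/32


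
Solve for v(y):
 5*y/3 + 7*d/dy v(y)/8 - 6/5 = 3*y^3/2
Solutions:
 v(y) = C1 + 3*y^4/7 - 20*y^2/21 + 48*y/35


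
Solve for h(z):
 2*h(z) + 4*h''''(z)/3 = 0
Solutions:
 h(z) = (C1*sin(6^(1/4)*z/2) + C2*cos(6^(1/4)*z/2))*exp(-6^(1/4)*z/2) + (C3*sin(6^(1/4)*z/2) + C4*cos(6^(1/4)*z/2))*exp(6^(1/4)*z/2)


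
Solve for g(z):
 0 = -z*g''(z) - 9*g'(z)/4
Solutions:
 g(z) = C1 + C2/z^(5/4)


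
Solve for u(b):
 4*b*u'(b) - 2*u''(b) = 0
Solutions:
 u(b) = C1 + C2*erfi(b)


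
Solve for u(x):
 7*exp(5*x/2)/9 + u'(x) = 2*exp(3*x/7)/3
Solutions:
 u(x) = C1 + 14*exp(3*x/7)/9 - 14*exp(5*x/2)/45


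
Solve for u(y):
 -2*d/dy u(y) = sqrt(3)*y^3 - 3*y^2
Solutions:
 u(y) = C1 - sqrt(3)*y^4/8 + y^3/2


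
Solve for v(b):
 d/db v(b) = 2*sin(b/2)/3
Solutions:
 v(b) = C1 - 4*cos(b/2)/3


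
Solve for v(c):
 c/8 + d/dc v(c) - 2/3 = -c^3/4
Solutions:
 v(c) = C1 - c^4/16 - c^2/16 + 2*c/3


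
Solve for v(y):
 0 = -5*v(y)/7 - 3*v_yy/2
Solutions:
 v(y) = C1*sin(sqrt(210)*y/21) + C2*cos(sqrt(210)*y/21)


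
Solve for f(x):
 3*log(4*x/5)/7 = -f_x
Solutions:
 f(x) = C1 - 3*x*log(x)/7 - 6*x*log(2)/7 + 3*x/7 + 3*x*log(5)/7


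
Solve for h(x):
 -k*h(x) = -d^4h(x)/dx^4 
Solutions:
 h(x) = C1*exp(-k^(1/4)*x) + C2*exp(k^(1/4)*x) + C3*exp(-I*k^(1/4)*x) + C4*exp(I*k^(1/4)*x)


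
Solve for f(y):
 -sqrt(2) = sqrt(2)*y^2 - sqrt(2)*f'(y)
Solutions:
 f(y) = C1 + y^3/3 + y


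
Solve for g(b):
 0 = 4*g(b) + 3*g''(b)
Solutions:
 g(b) = C1*sin(2*sqrt(3)*b/3) + C2*cos(2*sqrt(3)*b/3)


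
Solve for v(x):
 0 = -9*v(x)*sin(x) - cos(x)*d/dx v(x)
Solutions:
 v(x) = C1*cos(x)^9


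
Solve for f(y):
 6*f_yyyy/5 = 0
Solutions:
 f(y) = C1 + C2*y + C3*y^2 + C4*y^3


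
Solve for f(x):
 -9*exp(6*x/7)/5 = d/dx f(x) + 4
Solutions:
 f(x) = C1 - 4*x - 21*exp(6*x/7)/10


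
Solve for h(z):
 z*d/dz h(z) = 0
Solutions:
 h(z) = C1


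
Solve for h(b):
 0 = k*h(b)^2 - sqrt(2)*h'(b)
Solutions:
 h(b) = -2/(C1 + sqrt(2)*b*k)


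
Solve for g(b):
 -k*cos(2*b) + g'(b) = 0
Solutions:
 g(b) = C1 + k*sin(2*b)/2


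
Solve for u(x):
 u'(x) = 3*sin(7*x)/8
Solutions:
 u(x) = C1 - 3*cos(7*x)/56


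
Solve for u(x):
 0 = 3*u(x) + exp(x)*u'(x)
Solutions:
 u(x) = C1*exp(3*exp(-x))


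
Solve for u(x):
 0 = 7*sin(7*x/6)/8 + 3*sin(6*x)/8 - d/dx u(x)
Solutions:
 u(x) = C1 - 3*cos(7*x/6)/4 - cos(6*x)/16


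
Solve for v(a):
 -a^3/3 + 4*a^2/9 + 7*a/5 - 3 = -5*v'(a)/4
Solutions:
 v(a) = C1 + a^4/15 - 16*a^3/135 - 14*a^2/25 + 12*a/5


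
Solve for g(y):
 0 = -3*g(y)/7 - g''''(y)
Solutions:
 g(y) = (C1*sin(sqrt(2)*3^(1/4)*7^(3/4)*y/14) + C2*cos(sqrt(2)*3^(1/4)*7^(3/4)*y/14))*exp(-sqrt(2)*3^(1/4)*7^(3/4)*y/14) + (C3*sin(sqrt(2)*3^(1/4)*7^(3/4)*y/14) + C4*cos(sqrt(2)*3^(1/4)*7^(3/4)*y/14))*exp(sqrt(2)*3^(1/4)*7^(3/4)*y/14)


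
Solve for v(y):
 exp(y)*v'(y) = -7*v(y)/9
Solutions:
 v(y) = C1*exp(7*exp(-y)/9)


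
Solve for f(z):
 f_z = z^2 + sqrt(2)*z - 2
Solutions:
 f(z) = C1 + z^3/3 + sqrt(2)*z^2/2 - 2*z


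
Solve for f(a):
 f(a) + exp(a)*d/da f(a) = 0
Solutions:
 f(a) = C1*exp(exp(-a))


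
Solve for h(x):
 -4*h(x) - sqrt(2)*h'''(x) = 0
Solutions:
 h(x) = C3*exp(-sqrt(2)*x) + (C1*sin(sqrt(6)*x/2) + C2*cos(sqrt(6)*x/2))*exp(sqrt(2)*x/2)


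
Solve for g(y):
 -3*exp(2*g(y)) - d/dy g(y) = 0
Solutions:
 g(y) = log(-sqrt(-1/(C1 - 3*y))) - log(2)/2
 g(y) = log(-1/(C1 - 3*y))/2 - log(2)/2


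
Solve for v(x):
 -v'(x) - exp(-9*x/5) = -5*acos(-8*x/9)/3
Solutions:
 v(x) = C1 + 5*x*acos(-8*x/9)/3 + 5*sqrt(81 - 64*x^2)/24 + 5*exp(-9*x/5)/9


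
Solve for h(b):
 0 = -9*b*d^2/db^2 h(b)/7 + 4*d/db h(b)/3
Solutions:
 h(b) = C1 + C2*b^(55/27)


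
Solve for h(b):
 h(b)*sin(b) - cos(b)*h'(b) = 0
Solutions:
 h(b) = C1/cos(b)


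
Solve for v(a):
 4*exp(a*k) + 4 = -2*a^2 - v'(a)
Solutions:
 v(a) = C1 - 2*a^3/3 - 4*a - 4*exp(a*k)/k


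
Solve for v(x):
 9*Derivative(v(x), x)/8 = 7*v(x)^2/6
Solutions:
 v(x) = -27/(C1 + 28*x)


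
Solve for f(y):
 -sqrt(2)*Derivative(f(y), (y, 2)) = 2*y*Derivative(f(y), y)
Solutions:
 f(y) = C1 + C2*erf(2^(3/4)*y/2)


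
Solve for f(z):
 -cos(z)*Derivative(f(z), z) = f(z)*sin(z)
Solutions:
 f(z) = C1*cos(z)


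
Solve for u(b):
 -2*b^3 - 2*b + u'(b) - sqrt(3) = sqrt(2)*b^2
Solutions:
 u(b) = C1 + b^4/2 + sqrt(2)*b^3/3 + b^2 + sqrt(3)*b


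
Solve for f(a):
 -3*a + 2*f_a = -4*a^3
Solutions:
 f(a) = C1 - a^4/2 + 3*a^2/4


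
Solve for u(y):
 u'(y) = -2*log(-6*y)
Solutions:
 u(y) = C1 - 2*y*log(-y) + 2*y*(1 - log(6))


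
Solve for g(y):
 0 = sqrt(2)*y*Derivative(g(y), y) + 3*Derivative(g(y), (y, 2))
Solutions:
 g(y) = C1 + C2*erf(2^(3/4)*sqrt(3)*y/6)


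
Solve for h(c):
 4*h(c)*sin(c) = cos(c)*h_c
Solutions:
 h(c) = C1/cos(c)^4


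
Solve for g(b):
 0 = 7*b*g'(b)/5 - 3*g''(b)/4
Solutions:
 g(b) = C1 + C2*erfi(sqrt(210)*b/15)


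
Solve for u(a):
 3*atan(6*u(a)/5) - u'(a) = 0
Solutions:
 Integral(1/atan(6*_y/5), (_y, u(a))) = C1 + 3*a


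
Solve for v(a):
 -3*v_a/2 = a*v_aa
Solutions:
 v(a) = C1 + C2/sqrt(a)


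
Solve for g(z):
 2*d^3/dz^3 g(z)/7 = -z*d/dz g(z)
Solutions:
 g(z) = C1 + Integral(C2*airyai(-2^(2/3)*7^(1/3)*z/2) + C3*airybi(-2^(2/3)*7^(1/3)*z/2), z)


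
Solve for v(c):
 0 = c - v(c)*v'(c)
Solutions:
 v(c) = -sqrt(C1 + c^2)
 v(c) = sqrt(C1 + c^2)


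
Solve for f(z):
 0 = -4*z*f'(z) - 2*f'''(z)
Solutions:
 f(z) = C1 + Integral(C2*airyai(-2^(1/3)*z) + C3*airybi(-2^(1/3)*z), z)


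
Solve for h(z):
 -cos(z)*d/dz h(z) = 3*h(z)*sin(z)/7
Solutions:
 h(z) = C1*cos(z)^(3/7)


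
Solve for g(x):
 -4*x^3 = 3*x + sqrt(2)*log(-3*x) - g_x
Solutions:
 g(x) = C1 + x^4 + 3*x^2/2 + sqrt(2)*x*log(-x) + sqrt(2)*x*(-1 + log(3))


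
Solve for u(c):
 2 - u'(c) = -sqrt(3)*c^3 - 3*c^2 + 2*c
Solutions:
 u(c) = C1 + sqrt(3)*c^4/4 + c^3 - c^2 + 2*c


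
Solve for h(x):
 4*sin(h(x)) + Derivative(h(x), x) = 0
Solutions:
 h(x) = -acos((-C1 - exp(8*x))/(C1 - exp(8*x))) + 2*pi
 h(x) = acos((-C1 - exp(8*x))/(C1 - exp(8*x)))


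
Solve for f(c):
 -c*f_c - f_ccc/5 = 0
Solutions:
 f(c) = C1 + Integral(C2*airyai(-5^(1/3)*c) + C3*airybi(-5^(1/3)*c), c)


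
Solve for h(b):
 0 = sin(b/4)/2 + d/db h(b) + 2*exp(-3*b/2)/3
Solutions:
 h(b) = C1 + 2*cos(b/4) + 4*exp(-3*b/2)/9


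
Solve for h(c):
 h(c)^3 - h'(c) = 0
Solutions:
 h(c) = -sqrt(2)*sqrt(-1/(C1 + c))/2
 h(c) = sqrt(2)*sqrt(-1/(C1 + c))/2


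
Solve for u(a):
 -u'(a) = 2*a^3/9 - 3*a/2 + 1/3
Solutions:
 u(a) = C1 - a^4/18 + 3*a^2/4 - a/3


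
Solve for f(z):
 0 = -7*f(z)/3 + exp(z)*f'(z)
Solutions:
 f(z) = C1*exp(-7*exp(-z)/3)


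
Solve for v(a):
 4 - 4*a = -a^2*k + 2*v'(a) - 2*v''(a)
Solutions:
 v(a) = C1 + C2*exp(a) + a^3*k/6 + a^2*k/2 - a^2 + a*k


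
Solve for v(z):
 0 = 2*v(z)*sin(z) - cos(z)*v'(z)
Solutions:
 v(z) = C1/cos(z)^2


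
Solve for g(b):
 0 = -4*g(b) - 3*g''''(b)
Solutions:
 g(b) = (C1*sin(3^(3/4)*b/3) + C2*cos(3^(3/4)*b/3))*exp(-3^(3/4)*b/3) + (C3*sin(3^(3/4)*b/3) + C4*cos(3^(3/4)*b/3))*exp(3^(3/4)*b/3)


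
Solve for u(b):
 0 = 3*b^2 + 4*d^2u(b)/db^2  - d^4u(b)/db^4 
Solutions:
 u(b) = C1 + C2*b + C3*exp(-2*b) + C4*exp(2*b) - b^4/16 - 3*b^2/16


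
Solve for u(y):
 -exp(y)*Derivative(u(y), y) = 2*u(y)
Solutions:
 u(y) = C1*exp(2*exp(-y))


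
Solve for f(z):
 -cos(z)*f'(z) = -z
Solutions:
 f(z) = C1 + Integral(z/cos(z), z)


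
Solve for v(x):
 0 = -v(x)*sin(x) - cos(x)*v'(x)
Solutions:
 v(x) = C1*cos(x)


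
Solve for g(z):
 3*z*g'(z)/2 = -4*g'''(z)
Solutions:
 g(z) = C1 + Integral(C2*airyai(-3^(1/3)*z/2) + C3*airybi(-3^(1/3)*z/2), z)


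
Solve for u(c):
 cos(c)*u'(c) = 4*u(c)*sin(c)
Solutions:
 u(c) = C1/cos(c)^4


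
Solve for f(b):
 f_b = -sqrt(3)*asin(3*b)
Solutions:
 f(b) = C1 - sqrt(3)*(b*asin(3*b) + sqrt(1 - 9*b^2)/3)


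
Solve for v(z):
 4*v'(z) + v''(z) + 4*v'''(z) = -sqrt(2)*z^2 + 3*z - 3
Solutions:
 v(z) = C1 - sqrt(2)*z^3/12 + sqrt(2)*z^2/16 + 3*z^2/8 - 15*z/16 + 15*sqrt(2)*z/32 + (C2*sin(3*sqrt(7)*z/8) + C3*cos(3*sqrt(7)*z/8))*exp(-z/8)


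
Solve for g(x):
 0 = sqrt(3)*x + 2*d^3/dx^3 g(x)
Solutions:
 g(x) = C1 + C2*x + C3*x^2 - sqrt(3)*x^4/48


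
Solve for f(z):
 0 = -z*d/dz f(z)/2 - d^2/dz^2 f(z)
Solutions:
 f(z) = C1 + C2*erf(z/2)


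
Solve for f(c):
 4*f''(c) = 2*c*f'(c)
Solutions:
 f(c) = C1 + C2*erfi(c/2)


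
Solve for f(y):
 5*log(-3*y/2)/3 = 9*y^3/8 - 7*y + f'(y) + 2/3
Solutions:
 f(y) = C1 - 9*y^4/32 + 7*y^2/2 + 5*y*log(-y)/3 + y*(-7 - 5*log(2) + 5*log(3))/3


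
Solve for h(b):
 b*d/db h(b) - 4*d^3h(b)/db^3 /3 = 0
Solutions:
 h(b) = C1 + Integral(C2*airyai(6^(1/3)*b/2) + C3*airybi(6^(1/3)*b/2), b)


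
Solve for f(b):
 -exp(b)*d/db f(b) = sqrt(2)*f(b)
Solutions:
 f(b) = C1*exp(sqrt(2)*exp(-b))


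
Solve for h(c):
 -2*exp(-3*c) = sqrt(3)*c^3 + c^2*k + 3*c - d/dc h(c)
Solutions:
 h(c) = C1 + sqrt(3)*c^4/4 + c^3*k/3 + 3*c^2/2 - 2*exp(-3*c)/3


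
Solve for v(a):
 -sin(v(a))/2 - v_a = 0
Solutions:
 v(a) = -acos((-C1 - exp(a))/(C1 - exp(a))) + 2*pi
 v(a) = acos((-C1 - exp(a))/(C1 - exp(a)))


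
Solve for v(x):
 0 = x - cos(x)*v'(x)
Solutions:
 v(x) = C1 + Integral(x/cos(x), x)


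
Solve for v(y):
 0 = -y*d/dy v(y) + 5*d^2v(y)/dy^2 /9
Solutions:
 v(y) = C1 + C2*erfi(3*sqrt(10)*y/10)


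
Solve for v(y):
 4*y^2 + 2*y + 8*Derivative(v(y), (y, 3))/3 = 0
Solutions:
 v(y) = C1 + C2*y + C3*y^2 - y^5/40 - y^4/32


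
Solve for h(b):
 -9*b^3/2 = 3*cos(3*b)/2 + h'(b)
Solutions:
 h(b) = C1 - 9*b^4/8 - sin(3*b)/2


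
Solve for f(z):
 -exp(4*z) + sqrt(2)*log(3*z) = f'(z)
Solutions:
 f(z) = C1 + sqrt(2)*z*log(z) + sqrt(2)*z*(-1 + log(3)) - exp(4*z)/4


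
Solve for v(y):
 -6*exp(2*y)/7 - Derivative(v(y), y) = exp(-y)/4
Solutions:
 v(y) = C1 - 3*exp(2*y)/7 + exp(-y)/4


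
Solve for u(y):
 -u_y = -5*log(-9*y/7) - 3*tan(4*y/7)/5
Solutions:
 u(y) = C1 + 5*y*log(-y) - 5*y*log(7) - 5*y + 10*y*log(3) - 21*log(cos(4*y/7))/20


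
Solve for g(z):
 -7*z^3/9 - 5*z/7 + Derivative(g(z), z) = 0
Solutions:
 g(z) = C1 + 7*z^4/36 + 5*z^2/14


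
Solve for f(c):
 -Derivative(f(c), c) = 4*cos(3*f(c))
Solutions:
 f(c) = -asin((C1 + exp(24*c))/(C1 - exp(24*c)))/3 + pi/3
 f(c) = asin((C1 + exp(24*c))/(C1 - exp(24*c)))/3


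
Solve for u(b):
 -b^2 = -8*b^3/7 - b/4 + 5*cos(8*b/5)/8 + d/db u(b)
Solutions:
 u(b) = C1 + 2*b^4/7 - b^3/3 + b^2/8 - 25*sin(8*b/5)/64


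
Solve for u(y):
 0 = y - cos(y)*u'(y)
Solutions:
 u(y) = C1 + Integral(y/cos(y), y)


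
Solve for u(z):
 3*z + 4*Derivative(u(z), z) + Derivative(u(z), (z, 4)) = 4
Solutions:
 u(z) = C1 + C4*exp(-2^(2/3)*z) - 3*z^2/8 + z + (C2*sin(2^(2/3)*sqrt(3)*z/2) + C3*cos(2^(2/3)*sqrt(3)*z/2))*exp(2^(2/3)*z/2)


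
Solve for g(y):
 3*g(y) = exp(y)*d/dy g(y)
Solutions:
 g(y) = C1*exp(-3*exp(-y))


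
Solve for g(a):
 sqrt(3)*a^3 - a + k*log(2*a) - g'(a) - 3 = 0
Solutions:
 g(a) = C1 + sqrt(3)*a^4/4 - a^2/2 + a*k*log(a) - a*k + a*k*log(2) - 3*a


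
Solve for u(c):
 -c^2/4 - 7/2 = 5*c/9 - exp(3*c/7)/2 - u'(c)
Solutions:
 u(c) = C1 + c^3/12 + 5*c^2/18 + 7*c/2 - 7*exp(3*c/7)/6


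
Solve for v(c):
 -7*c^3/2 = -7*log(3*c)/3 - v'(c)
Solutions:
 v(c) = C1 + 7*c^4/8 - 7*c*log(c)/3 - 7*c*log(3)/3 + 7*c/3


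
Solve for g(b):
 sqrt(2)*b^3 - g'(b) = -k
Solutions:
 g(b) = C1 + sqrt(2)*b^4/4 + b*k


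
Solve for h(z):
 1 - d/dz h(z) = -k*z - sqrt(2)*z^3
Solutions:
 h(z) = C1 + k*z^2/2 + sqrt(2)*z^4/4 + z


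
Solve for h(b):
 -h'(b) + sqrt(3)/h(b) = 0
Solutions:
 h(b) = -sqrt(C1 + 2*sqrt(3)*b)
 h(b) = sqrt(C1 + 2*sqrt(3)*b)


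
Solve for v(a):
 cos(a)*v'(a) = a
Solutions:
 v(a) = C1 + Integral(a/cos(a), a)


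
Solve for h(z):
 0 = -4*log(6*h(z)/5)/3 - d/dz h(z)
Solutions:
 -3*Integral(1/(-log(_y) - log(6) + log(5)), (_y, h(z)))/4 = C1 - z


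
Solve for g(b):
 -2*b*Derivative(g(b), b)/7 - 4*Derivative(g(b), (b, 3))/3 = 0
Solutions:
 g(b) = C1 + Integral(C2*airyai(-14^(2/3)*3^(1/3)*b/14) + C3*airybi(-14^(2/3)*3^(1/3)*b/14), b)


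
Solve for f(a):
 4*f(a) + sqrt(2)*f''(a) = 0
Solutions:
 f(a) = C1*sin(2^(3/4)*a) + C2*cos(2^(3/4)*a)


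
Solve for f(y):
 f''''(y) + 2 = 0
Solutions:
 f(y) = C1 + C2*y + C3*y^2 + C4*y^3 - y^4/12


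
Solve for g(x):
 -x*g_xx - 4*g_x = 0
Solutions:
 g(x) = C1 + C2/x^3


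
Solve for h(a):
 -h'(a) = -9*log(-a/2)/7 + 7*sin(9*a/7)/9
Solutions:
 h(a) = C1 + 9*a*log(-a)/7 - 9*a/7 - 9*a*log(2)/7 + 49*cos(9*a/7)/81


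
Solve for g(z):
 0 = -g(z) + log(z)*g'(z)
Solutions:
 g(z) = C1*exp(li(z))


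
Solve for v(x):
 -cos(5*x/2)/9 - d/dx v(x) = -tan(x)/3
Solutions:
 v(x) = C1 - log(cos(x))/3 - 2*sin(5*x/2)/45


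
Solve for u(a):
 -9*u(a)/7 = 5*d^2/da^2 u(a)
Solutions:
 u(a) = C1*sin(3*sqrt(35)*a/35) + C2*cos(3*sqrt(35)*a/35)


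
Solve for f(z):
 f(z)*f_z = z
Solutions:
 f(z) = -sqrt(C1 + z^2)
 f(z) = sqrt(C1 + z^2)


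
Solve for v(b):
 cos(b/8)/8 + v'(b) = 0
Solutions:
 v(b) = C1 - sin(b/8)


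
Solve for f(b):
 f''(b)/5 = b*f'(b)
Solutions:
 f(b) = C1 + C2*erfi(sqrt(10)*b/2)


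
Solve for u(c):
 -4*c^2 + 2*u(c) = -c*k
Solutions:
 u(c) = c*(4*c - k)/2


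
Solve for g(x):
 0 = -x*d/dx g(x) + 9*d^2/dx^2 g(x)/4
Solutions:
 g(x) = C1 + C2*erfi(sqrt(2)*x/3)


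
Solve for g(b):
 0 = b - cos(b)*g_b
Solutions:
 g(b) = C1 + Integral(b/cos(b), b)


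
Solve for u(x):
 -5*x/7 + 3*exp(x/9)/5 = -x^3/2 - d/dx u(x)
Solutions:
 u(x) = C1 - x^4/8 + 5*x^2/14 - 27*exp(x/9)/5


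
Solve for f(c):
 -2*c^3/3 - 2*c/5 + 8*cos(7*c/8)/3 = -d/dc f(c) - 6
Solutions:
 f(c) = C1 + c^4/6 + c^2/5 - 6*c - 64*sin(7*c/8)/21


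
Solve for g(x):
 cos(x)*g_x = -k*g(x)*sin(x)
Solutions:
 g(x) = C1*exp(k*log(cos(x)))
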